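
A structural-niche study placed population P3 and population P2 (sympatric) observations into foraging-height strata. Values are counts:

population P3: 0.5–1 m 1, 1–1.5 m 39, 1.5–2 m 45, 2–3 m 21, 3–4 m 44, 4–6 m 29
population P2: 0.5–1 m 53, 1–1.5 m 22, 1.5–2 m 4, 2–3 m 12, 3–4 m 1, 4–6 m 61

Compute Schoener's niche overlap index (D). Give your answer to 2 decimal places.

Proportions for population P3 (n=179): 1/179=0.0056, 39/179=0.2179, 45/179=0.2514, 21/179=0.1173, 44/179=0.2458, 29/179=0.1620
Proportions for population P2 (n=153): 53/153=0.3464, 22/153=0.1438, 4/153=0.0261, 12/153=0.0784, 1/153=0.0065, 61/153=0.3987
Σ|p₁ᵢ − p₂ᵢ| = 0.3408 + 0.0741 + 0.2253 + 0.0389 + 0.2393 + 0.2367 = 1.1551
D = 1 − ½ × 1.1551 = 1 − 0.57755 = 0.42245

0.42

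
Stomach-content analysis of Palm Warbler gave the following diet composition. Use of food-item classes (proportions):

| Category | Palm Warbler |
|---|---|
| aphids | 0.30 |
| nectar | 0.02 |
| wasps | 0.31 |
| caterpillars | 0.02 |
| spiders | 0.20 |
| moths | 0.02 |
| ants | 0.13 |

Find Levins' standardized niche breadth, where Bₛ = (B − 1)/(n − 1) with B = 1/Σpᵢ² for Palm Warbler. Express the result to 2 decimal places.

0.52

Σpᵢ² = 0.30² + 0.02² + 0.31² + 0.02² + 0.20² + 0.02² + 0.13² = 0.0900 + 0.0004 + 0.0961 + 0.0004 + 0.0400 + 0.0004 + 0.0169 = 0.2442
B = 1 / 0.2442 = 4.0950
Bₛ = (B − 1)/(n − 1) = (4.0950 − 1)/(7 − 1) = 3.0950/6 = 0.5158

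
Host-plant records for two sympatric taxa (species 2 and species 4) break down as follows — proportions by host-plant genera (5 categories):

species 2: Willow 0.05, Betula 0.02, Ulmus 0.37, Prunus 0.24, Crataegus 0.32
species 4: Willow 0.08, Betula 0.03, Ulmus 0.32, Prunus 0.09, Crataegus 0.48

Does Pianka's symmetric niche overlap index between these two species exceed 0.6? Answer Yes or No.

Yes

Σ p₁ᵢp₂ᵢ = 0.0040 + 0.0006 + 0.1184 + 0.0216 + 0.1536 = 0.2982
Σp_1ᵢ² = 0.05² + 0.02² + 0.37² + 0.24² + 0.32² = 0.0025 + 0.0004 + 0.1369 + 0.0576 + 0.1024 = 0.2998
Σp_2ᵢ² = 0.08² + 0.03² + 0.32² + 0.09² + 0.48² = 0.0064 + 0.0009 + 0.1024 + 0.0081 + 0.2304 = 0.3482
O = 0.2982 / √(0.2998 × 0.3482) = 0.2982 / 0.32309 = 0.9230
O = 0.9230 > 0.6 → Yes.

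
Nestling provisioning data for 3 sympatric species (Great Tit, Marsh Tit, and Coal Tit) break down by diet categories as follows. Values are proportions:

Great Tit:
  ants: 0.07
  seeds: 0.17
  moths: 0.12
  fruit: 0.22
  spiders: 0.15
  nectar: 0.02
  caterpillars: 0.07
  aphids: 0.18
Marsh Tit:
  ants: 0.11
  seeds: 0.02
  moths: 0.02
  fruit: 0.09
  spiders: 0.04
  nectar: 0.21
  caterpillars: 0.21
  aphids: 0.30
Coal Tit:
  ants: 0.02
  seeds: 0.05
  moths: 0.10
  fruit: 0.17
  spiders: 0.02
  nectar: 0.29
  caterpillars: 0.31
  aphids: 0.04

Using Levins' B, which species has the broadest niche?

Σp_Greaᵢ² = 0.07² + 0.17² + 0.12² + 0.22² + 0.15² + 0.02² + 0.07² + 0.18² = 0.0049 + 0.0289 + 0.0144 + 0.0484 + 0.0225 + 0.0004 + 0.0049 + 0.0324 = 0.1568
B_Grea = 1 / 0.1568 = 6.3776
Σp_Marsᵢ² = 0.11² + 0.02² + 0.02² + 0.09² + 0.04² + 0.21² + 0.21² + 0.30² = 0.0121 + 0.0004 + 0.0004 + 0.0081 + 0.0016 + 0.0441 + 0.0441 + 0.0900 = 0.2008
B_Mars = 1 / 0.2008 = 4.9801
Σp_Coalᵢ² = 0.02² + 0.05² + 0.10² + 0.17² + 0.02² + 0.29² + 0.31² + 0.04² = 0.0004 + 0.0025 + 0.0100 + 0.0289 + 0.0004 + 0.0841 + 0.0961 + 0.0016 = 0.2240
B_Coal = 1 / 0.2240 = 4.4643
Highest B → broadest niche (most generalist): Great Tit (B = 6.38).

Great Tit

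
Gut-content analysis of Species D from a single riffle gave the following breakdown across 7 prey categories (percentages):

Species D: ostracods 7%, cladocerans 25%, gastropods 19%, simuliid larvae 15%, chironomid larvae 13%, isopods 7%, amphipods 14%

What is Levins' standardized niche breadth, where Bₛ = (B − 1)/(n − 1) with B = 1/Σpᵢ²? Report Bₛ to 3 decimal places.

Convert percentages to proportions (divide by 100).
Σpᵢ² = 0.07² + 0.25² + 0.19² + 0.15² + 0.13² + 0.07² + 0.14² = 0.0049 + 0.0625 + 0.0361 + 0.0225 + 0.0169 + 0.0049 + 0.0196 = 0.1674
B = 1 / 0.1674 = 5.97372
Bₛ = (B − 1)/(n − 1) = (5.97372 − 1)/(7 − 1) = 4.97372/6 = 0.82895

0.829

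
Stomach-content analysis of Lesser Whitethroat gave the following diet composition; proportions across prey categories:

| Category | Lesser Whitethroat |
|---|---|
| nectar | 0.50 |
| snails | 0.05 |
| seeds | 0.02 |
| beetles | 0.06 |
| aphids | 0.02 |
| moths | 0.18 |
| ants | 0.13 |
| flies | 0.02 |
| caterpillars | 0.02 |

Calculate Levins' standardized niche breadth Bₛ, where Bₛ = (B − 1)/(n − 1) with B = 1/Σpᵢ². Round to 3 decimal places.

0.282

Σpᵢ² = 0.50² + 0.05² + 0.02² + 0.06² + 0.02² + 0.18² + 0.13² + 0.02² + 0.02² = 0.2500 + 0.0025 + 0.0004 + 0.0036 + 0.0004 + 0.0324 + 0.0169 + 0.0004 + 0.0004 = 0.3070
B = 1 / 0.3070 = 3.25733
Bₛ = (B − 1)/(n − 1) = (3.25733 − 1)/(9 − 1) = 2.25733/8 = 0.28217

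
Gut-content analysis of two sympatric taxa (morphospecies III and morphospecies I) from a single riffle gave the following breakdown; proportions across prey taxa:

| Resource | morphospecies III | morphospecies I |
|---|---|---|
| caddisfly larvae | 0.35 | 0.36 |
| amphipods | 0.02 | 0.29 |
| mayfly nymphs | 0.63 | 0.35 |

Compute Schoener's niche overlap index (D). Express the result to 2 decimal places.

0.72

Σ|p₁ᵢ − p₂ᵢ| = 0.01 + 0.27 + 0.28 = 0.56
D = 1 − ½ × 0.56 = 1 − 0.280 = 0.7200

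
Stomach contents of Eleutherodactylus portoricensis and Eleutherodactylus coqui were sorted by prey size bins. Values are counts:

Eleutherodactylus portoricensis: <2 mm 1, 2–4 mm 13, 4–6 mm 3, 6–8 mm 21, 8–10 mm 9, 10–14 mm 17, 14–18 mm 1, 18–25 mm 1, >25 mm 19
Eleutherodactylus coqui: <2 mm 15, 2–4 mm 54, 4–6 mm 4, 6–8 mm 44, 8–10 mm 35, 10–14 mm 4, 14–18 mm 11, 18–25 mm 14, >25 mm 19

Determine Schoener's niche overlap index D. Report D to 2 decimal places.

0.65

Proportions for Eleutherodactylus portoricensis (n=85): 1/85=0.0118, 13/85=0.1529, 3/85=0.0353, 21/85=0.2471, 9/85=0.1059, 17/85=0.2000, 1/85=0.0118, 1/85=0.0118, 19/85=0.2235
Proportions for Eleutherodactylus coqui (n=200): 15/200=0.0750, 54/200=0.2700, 4/200=0.0200, 44/200=0.2200, 35/200=0.1750, 4/200=0.0200, 11/200=0.0550, 14/200=0.0700, 19/200=0.0950
Σ|p₁ᵢ − p₂ᵢ| = 0.0632 + 0.1171 + 0.0153 + 0.0271 + 0.0691 + 0.1800 + 0.0432 + 0.0582 + 0.1285 = 0.7017
D = 1 − ½ × 0.7017 = 1 − 0.35085 = 0.64915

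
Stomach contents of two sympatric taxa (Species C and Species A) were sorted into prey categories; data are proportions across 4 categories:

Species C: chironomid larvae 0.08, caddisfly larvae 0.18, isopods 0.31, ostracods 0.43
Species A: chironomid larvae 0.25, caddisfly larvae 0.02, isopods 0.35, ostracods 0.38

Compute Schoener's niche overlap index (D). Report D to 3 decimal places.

Σ|p₁ᵢ − p₂ᵢ| = 0.17 + 0.16 + 0.04 + 0.05 = 0.42
D = 1 − ½ × 0.42 = 1 − 0.210 = 0.79000

0.790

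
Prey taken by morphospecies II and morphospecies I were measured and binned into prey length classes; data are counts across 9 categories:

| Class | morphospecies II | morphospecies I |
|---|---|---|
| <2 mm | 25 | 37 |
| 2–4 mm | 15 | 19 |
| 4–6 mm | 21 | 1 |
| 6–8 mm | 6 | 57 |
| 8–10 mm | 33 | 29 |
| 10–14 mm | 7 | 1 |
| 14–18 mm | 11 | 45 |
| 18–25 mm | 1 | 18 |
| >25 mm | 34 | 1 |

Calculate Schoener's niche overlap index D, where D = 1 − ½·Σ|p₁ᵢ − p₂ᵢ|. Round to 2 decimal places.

0.53

Proportions for morphospecies II (n=153): 25/153=0.1634, 15/153=0.0980, 21/153=0.1373, 6/153=0.0392, 33/153=0.2157, 7/153=0.0458, 11/153=0.0719, 1/153=0.0065, 34/153=0.2222
Proportions for morphospecies I (n=208): 37/208=0.1779, 19/208=0.0913, 1/208=0.0048, 57/208=0.2740, 29/208=0.1394, 1/208=0.0048, 45/208=0.2163, 18/208=0.0865, 1/208=0.0048
Σ|p₁ᵢ − p₂ᵢ| = 0.0145 + 0.0067 + 0.1325 + 0.2348 + 0.0763 + 0.0410 + 0.1444 + 0.0800 + 0.2174 = 0.9476
D = 1 − ½ × 0.9476 = 1 − 0.47380 = 0.52620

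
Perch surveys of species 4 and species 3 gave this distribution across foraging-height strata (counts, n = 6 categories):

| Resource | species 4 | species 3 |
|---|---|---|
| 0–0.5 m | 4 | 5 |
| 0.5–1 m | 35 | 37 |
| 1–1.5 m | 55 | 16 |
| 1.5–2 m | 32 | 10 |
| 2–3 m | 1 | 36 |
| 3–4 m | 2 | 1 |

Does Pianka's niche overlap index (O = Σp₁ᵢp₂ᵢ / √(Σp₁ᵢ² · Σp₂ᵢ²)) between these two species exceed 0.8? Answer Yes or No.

Proportions for species 4 (n=129): 4/129=0.0310, 35/129=0.2713, 55/129=0.4264, 32/129=0.2481, 1/129=0.0078, 2/129=0.0155
Proportions for species 3 (n=105): 5/105=0.0476, 37/105=0.3524, 16/105=0.1524, 10/105=0.0952, 36/105=0.3429, 1/105=0.0095
Σ p₁ᵢp₂ᵢ = 0.001476 + 0.095606 + 0.064983 + 0.023619 + 0.002675 + 0.000147 = 0.188506
Σp_1ᵢ² = 0.0310² + 0.2713² + 0.4264² + 0.2481² + 0.0078² + 0.0155² = 0.000961 + 0.073604 + 0.181817 + 0.061554 + 0.000061 + 0.000240 = 0.318237
Σp_2ᵢ² = 0.0476² + 0.3524² + 0.1524² + 0.0952² + 0.3429² + 0.0095² = 0.002266 + 0.124186 + 0.023226 + 0.009063 + 0.117580 + 0.000090 = 0.276411
O = 0.188506 / √(0.318237 × 0.276411) = 0.188506 / 0.2965876 = 0.6356
O = 0.6356 < 0.8 → No.

No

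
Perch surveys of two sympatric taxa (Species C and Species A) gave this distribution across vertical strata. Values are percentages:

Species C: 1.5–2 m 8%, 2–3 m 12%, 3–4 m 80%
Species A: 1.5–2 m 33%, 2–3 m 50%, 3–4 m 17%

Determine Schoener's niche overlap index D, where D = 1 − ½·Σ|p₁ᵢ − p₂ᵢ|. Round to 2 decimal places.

Convert percentages to proportions (divide by 100).
Σ|p₁ᵢ − p₂ᵢ| = 0.25 + 0.38 + 0.63 = 1.26
D = 1 − ½ × 1.26 = 1 − 0.630 = 0.3700

0.37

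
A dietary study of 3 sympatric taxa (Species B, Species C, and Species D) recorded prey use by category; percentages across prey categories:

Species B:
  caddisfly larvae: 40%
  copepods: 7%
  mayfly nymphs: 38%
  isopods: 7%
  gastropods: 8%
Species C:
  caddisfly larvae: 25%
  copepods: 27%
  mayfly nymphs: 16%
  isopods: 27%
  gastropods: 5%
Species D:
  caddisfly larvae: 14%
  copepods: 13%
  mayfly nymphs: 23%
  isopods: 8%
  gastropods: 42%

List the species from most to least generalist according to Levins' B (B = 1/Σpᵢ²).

Convert percentages to proportions (divide by 100).
Σp_Bᵢ² = 0.40² + 0.07² + 0.38² + 0.07² + 0.08² = 0.1600 + 0.0049 + 0.1444 + 0.0049 + 0.0064 = 0.3206
B_B = 1 / 0.3206 = 3.1192
Σp_Cᵢ² = 0.25² + 0.27² + 0.16² + 0.27² + 0.05² = 0.0625 + 0.0729 + 0.0256 + 0.0729 + 0.0025 = 0.2364
B_C = 1 / 0.2364 = 4.2301
Σp_Dᵢ² = 0.14² + 0.13² + 0.23² + 0.08² + 0.42² = 0.0196 + 0.0169 + 0.0529 + 0.0064 + 0.1764 = 0.2722
B_D = 1 / 0.2722 = 3.6738
Ranking by B (broadest → narrowest): Species C (4.23) > Species D (3.67) > Species B (3.12)

Species C > Species D > Species B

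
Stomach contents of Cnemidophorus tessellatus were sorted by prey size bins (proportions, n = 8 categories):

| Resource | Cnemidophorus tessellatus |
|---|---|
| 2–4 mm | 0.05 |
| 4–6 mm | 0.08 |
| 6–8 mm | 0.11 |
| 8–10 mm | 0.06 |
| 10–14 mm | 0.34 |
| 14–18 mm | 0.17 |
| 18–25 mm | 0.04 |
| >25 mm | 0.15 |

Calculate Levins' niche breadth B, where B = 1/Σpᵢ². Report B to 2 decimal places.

5.18

Σpᵢ² = 0.05² + 0.08² + 0.11² + 0.06² + 0.34² + 0.17² + 0.04² + 0.15² = 0.0025 + 0.0064 + 0.0121 + 0.0036 + 0.1156 + 0.0289 + 0.0016 + 0.0225 = 0.1932
B = 1 / 0.1932 = 5.1760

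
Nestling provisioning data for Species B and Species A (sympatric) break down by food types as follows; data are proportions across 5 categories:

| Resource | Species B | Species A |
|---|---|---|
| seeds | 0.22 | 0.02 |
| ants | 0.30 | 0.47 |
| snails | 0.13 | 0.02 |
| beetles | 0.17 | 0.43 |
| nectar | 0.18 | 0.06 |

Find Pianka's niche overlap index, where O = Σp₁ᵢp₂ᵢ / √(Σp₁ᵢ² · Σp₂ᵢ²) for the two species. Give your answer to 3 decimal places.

0.778

Σ p₁ᵢp₂ᵢ = 0.0044 + 0.1410 + 0.0026 + 0.0731 + 0.0108 = 0.2319
Σp_1ᵢ² = 0.22² + 0.30² + 0.13² + 0.17² + 0.18² = 0.0484 + 0.0900 + 0.0169 + 0.0289 + 0.0324 = 0.2166
Σp_2ᵢ² = 0.02² + 0.47² + 0.02² + 0.43² + 0.06² = 0.0004 + 0.2209 + 0.0004 + 0.1849 + 0.0036 = 0.4102
O = 0.2319 / √(0.2166 × 0.4102) = 0.2319 / 0.298076 = 0.77799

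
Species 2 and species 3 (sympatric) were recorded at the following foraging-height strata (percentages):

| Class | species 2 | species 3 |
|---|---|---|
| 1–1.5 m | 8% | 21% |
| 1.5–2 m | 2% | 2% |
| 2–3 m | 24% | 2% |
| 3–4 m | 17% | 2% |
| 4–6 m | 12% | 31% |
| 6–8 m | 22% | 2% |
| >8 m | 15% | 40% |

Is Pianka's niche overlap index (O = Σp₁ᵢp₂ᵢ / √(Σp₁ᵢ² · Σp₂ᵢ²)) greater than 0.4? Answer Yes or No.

Convert percentages to proportions (divide by 100).
Σ p₁ᵢp₂ᵢ = 0.0168 + 0.0004 + 0.0048 + 0.0034 + 0.0372 + 0.0044 + 0.0600 = 0.1270
Σp_1ᵢ² = 0.08² + 0.02² + 0.24² + 0.17² + 0.12² + 0.22² + 0.15² = 0.0064 + 0.0004 + 0.0576 + 0.0289 + 0.0144 + 0.0484 + 0.0225 = 0.1786
Σp_2ᵢ² = 0.21² + 0.02² + 0.02² + 0.02² + 0.31² + 0.02² + 0.40² = 0.0441 + 0.0004 + 0.0004 + 0.0004 + 0.0961 + 0.0004 + 0.1600 = 0.3018
O = 0.1270 / √(0.1786 × 0.3018) = 0.1270 / 0.23217 = 0.5470
O = 0.5470 > 0.4 → Yes.

Yes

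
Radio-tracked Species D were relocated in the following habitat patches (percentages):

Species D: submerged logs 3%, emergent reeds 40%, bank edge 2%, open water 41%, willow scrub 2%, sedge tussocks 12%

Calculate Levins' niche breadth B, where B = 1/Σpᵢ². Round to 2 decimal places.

Convert percentages to proportions (divide by 100).
Σpᵢ² = 0.03² + 0.40² + 0.02² + 0.41² + 0.02² + 0.12² = 0.0009 + 0.1600 + 0.0004 + 0.1681 + 0.0004 + 0.0144 = 0.3442
B = 1 / 0.3442 = 2.9053

2.91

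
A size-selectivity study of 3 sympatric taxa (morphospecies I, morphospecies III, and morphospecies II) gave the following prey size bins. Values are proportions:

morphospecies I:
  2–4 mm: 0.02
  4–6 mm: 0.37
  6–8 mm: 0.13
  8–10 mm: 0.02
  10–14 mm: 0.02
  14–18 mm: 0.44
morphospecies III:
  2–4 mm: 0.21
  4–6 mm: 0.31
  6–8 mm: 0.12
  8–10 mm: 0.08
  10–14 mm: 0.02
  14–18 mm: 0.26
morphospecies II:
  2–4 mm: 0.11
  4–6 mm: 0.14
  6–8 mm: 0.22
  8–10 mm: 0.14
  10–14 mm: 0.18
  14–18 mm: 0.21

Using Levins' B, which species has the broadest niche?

morphospecies II

Σp_Iᵢ² = 0.02² + 0.37² + 0.13² + 0.02² + 0.02² + 0.44² = 0.0004 + 0.1369 + 0.0169 + 0.0004 + 0.0004 + 0.1936 = 0.3486
B_I = 1 / 0.3486 = 2.8686
Σp_IIIᵢ² = 0.21² + 0.31² + 0.12² + 0.08² + 0.02² + 0.26² = 0.0441 + 0.0961 + 0.0144 + 0.0064 + 0.0004 + 0.0676 = 0.2290
B_III = 1 / 0.2290 = 4.3668
Σp_IIᵢ² = 0.11² + 0.14² + 0.22² + 0.14² + 0.18² + 0.21² = 0.0121 + 0.0196 + 0.0484 + 0.0196 + 0.0324 + 0.0441 = 0.1762
B_II = 1 / 0.1762 = 5.6754
Highest B → broadest niche (most generalist): morphospecies II (B = 5.68).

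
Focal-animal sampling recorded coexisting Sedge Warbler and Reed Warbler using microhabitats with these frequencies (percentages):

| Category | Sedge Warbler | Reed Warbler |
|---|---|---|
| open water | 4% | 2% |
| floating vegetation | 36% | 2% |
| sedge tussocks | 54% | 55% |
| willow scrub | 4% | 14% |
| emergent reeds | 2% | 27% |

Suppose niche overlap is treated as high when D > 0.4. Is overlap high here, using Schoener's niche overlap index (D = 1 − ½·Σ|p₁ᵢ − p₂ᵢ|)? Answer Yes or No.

Yes

Convert percentages to proportions (divide by 100).
Σ|p₁ᵢ − p₂ᵢ| = 0.02 + 0.34 + 0.01 + 0.10 + 0.25 = 0.72
D = 1 − ½ × 0.72 = 1 − 0.360 = 0.6400
D = 0.6400 > 0.4 → Yes.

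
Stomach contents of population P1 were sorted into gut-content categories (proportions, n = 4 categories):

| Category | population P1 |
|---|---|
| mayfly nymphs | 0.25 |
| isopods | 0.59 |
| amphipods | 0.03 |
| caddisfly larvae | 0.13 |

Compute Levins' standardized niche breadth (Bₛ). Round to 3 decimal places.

Σpᵢ² = 0.25² + 0.59² + 0.03² + 0.13² = 0.0625 + 0.3481 + 0.0009 + 0.0169 = 0.4284
B = 1 / 0.4284 = 2.33427
Bₛ = (B − 1)/(n − 1) = (2.33427 − 1)/(4 − 1) = 1.33427/3 = 0.44476

0.445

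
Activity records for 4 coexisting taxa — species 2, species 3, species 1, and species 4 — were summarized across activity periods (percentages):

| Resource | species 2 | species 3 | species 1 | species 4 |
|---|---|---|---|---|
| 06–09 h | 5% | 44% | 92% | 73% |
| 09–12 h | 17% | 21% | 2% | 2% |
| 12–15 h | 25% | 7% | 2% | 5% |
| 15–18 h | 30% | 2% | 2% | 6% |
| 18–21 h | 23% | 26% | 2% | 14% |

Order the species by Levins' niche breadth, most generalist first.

Convert percentages to proportions (divide by 100).
Σp_2ᵢ² = 0.05² + 0.17² + 0.25² + 0.30² + 0.23² = 0.0025 + 0.0289 + 0.0625 + 0.0900 + 0.0529 = 0.2368
B_2 = 1 / 0.2368 = 4.2230
Σp_3ᵢ² = 0.44² + 0.21² + 0.07² + 0.02² + 0.26² = 0.1936 + 0.0441 + 0.0049 + 0.0004 + 0.0676 = 0.3106
B_3 = 1 / 0.3106 = 3.2196
Σp_1ᵢ² = 0.92² + 0.02² + 0.02² + 0.02² + 0.02² = 0.8464 + 0.0004 + 0.0004 + 0.0004 + 0.0004 = 0.8480
B_1 = 1 / 0.8480 = 1.1792
Σp_4ᵢ² = 0.73² + 0.02² + 0.05² + 0.06² + 0.14² = 0.5329 + 0.0004 + 0.0025 + 0.0036 + 0.0196 = 0.5590
B_4 = 1 / 0.5590 = 1.7889
Ranking by B (broadest → narrowest): species 2 (4.22) > species 3 (3.22) > species 4 (1.79) > species 1 (1.18)

species 2 > species 3 > species 4 > species 1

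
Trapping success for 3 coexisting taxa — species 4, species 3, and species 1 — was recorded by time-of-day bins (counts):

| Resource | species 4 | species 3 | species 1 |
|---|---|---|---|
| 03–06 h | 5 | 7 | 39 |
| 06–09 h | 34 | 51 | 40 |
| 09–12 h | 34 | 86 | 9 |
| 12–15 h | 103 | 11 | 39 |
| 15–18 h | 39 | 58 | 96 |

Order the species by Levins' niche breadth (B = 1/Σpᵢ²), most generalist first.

Proportions for species 4 (n=215): 5/215=0.0233, 34/215=0.1581, 34/215=0.1581, 103/215=0.4791, 39/215=0.1814
Proportions for species 3 (n=213): 7/213=0.0329, 51/213=0.2394, 86/213=0.4038, 11/213=0.0516, 58/213=0.2723
Proportions for species 1 (n=223): 39/223=0.1749, 40/223=0.1794, 9/223=0.0404, 39/223=0.1749, 96/223=0.4305
Σp_4ᵢ² = 0.0233² + 0.1581² + 0.1581² + 0.4791² + 0.1814² = 0.000543 + 0.024996 + 0.024996 + 0.229537 + 0.032906 = 0.312978
B_4 = 1 / 0.312978 = 3.1951
Σp_3ᵢ² = 0.0329² + 0.2394² + 0.4038² + 0.0516² + 0.2723² = 0.001082 + 0.057312 + 0.163054 + 0.002663 + 0.074147 = 0.298258
B_3 = 1 / 0.298258 = 3.3528
Σp_1ᵢ² = 0.1749² + 0.1794² + 0.0404² + 0.1749² + 0.4305² = 0.030590 + 0.032184 + 0.001632 + 0.030590 + 0.185330 = 0.280326
B_1 = 1 / 0.280326 = 3.5673
Ranking by B (broadest → narrowest): species 1 (3.57) > species 3 (3.35) > species 4 (3.20)

species 1 > species 3 > species 4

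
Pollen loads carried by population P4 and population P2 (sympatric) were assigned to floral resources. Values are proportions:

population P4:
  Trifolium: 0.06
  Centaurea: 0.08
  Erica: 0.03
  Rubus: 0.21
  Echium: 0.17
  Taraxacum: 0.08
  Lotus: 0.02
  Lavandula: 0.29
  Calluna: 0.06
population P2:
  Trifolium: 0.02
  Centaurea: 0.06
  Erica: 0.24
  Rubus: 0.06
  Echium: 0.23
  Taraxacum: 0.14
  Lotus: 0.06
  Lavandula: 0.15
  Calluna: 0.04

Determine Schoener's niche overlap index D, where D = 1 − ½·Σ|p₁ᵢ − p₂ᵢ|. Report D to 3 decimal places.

Σ|p₁ᵢ − p₂ᵢ| = 0.04 + 0.02 + 0.21 + 0.15 + 0.06 + 0.06 + 0.04 + 0.14 + 0.02 = 0.74
D = 1 − ½ × 0.74 = 1 − 0.370 = 0.63000

0.630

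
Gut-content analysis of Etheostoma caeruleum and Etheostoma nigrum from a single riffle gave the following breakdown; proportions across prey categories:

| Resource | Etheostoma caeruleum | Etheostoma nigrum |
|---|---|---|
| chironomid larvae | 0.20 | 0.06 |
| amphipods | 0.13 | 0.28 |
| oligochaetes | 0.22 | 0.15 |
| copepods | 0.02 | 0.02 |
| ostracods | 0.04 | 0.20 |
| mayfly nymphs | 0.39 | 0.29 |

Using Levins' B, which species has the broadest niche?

Etheostoma nigrum

Σp_caerᵢ² = 0.20² + 0.13² + 0.22² + 0.02² + 0.04² + 0.39² = 0.0400 + 0.0169 + 0.0484 + 0.0004 + 0.0016 + 0.1521 = 0.2594
B_caer = 1 / 0.2594 = 3.8551
Σp_nigrᵢ² = 0.06² + 0.28² + 0.15² + 0.02² + 0.20² + 0.29² = 0.0036 + 0.0784 + 0.0225 + 0.0004 + 0.0400 + 0.0841 = 0.2290
B_nigr = 1 / 0.2290 = 4.3668
Highest B → broadest niche (most generalist): Etheostoma nigrum (B = 4.37).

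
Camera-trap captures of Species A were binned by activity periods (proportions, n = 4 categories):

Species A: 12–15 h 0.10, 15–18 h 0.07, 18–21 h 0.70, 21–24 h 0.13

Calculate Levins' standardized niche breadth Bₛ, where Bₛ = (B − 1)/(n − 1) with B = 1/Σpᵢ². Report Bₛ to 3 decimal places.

Σpᵢ² = 0.10² + 0.07² + 0.70² + 0.13² = 0.0100 + 0.0049 + 0.4900 + 0.0169 = 0.5218
B = 1 / 0.5218 = 1.91644
Bₛ = (B − 1)/(n − 1) = (1.91644 − 1)/(4 − 1) = 0.91644/3 = 0.30548

0.305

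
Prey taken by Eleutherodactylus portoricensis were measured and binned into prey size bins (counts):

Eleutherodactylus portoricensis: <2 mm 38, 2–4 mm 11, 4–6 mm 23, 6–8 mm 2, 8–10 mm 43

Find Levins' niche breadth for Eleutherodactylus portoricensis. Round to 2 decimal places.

Proportions for Eleutherodactylus portoricensis (n=117): 38/117=0.3248, 11/117=0.0940, 23/117=0.1966, 2/117=0.0171, 43/117=0.3675
Σpᵢ² = 0.3248² + 0.0940² + 0.1966² + 0.0171² + 0.3675² = 0.105495 + 0.008836 + 0.038652 + 0.000292 + 0.135056 = 0.288331
B = 1 / 0.288331 = 3.4682

3.47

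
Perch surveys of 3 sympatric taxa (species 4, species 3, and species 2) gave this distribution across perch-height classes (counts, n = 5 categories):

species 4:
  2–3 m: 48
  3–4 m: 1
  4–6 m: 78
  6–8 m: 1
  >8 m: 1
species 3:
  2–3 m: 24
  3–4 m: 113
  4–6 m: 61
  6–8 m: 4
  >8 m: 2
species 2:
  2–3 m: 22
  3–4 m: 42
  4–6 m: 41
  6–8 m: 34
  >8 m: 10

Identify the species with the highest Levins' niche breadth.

Proportions for species 4 (n=129): 48/129=0.3721, 1/129=0.0078, 78/129=0.6047, 1/129=0.0078, 1/129=0.0078
Proportions for species 3 (n=204): 24/204=0.1176, 113/204=0.5539, 61/204=0.2990, 4/204=0.0196, 2/204=0.0098
Proportions for species 2 (n=149): 22/149=0.1477, 42/149=0.2819, 41/149=0.2752, 34/149=0.2282, 10/149=0.0671
Σp_4ᵢ² = 0.3721² + 0.0078² + 0.6047² + 0.0078² + 0.0078² = 0.138458 + 0.000061 + 0.365662 + 0.000061 + 0.000061 = 0.504303
B_4 = 1 / 0.504303 = 1.9829
Σp_3ᵢ² = 0.1176² + 0.5539² + 0.2990² + 0.0196² + 0.0098² = 0.013830 + 0.306805 + 0.089401 + 0.000384 + 0.000096 = 0.410516
B_3 = 1 / 0.410516 = 2.4360
Σp_2ᵢ² = 0.1477² + 0.2819² + 0.2752² + 0.2282² + 0.0671² = 0.021815 + 0.079468 + 0.075735 + 0.052075 + 0.004502 = 0.233595
B_2 = 1 / 0.233595 = 4.2809
Highest B → broadest niche (most generalist): species 2 (B = 4.28).

species 2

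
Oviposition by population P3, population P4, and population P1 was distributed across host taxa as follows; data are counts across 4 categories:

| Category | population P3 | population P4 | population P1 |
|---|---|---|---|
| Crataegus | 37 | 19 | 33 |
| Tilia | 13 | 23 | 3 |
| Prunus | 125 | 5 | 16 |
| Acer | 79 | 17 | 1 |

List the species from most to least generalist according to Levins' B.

Proportions for population P3 (n=254): 37/254=0.1457, 13/254=0.0512, 125/254=0.4921, 79/254=0.3110
Proportions for population P4 (n=64): 19/64=0.2969, 23/64=0.3594, 5/64=0.0781, 17/64=0.2656
Proportions for population P1 (n=53): 33/53=0.6226, 3/53=0.0566, 16/53=0.3019, 1/53=0.0189
Σp_P3ᵢ² = 0.1457² + 0.0512² + 0.4921² + 0.3110² = 0.021228 + 0.002621 + 0.242162 + 0.096721 = 0.362732
B_P3 = 1 / 0.362732 = 2.7569
Σp_P4ᵢ² = 0.2969² + 0.3594² + 0.0781² + 0.2656² = 0.088150 + 0.129168 + 0.006100 + 0.070543 = 0.293961
B_P4 = 1 / 0.293961 = 3.4018
Σp_P1ᵢ² = 0.6226² + 0.0566² + 0.3019² + 0.0189² = 0.387631 + 0.003204 + 0.091144 + 0.000357 = 0.482336
B_P1 = 1 / 0.482336 = 2.0732
Ranking by B (broadest → narrowest): population P4 (3.40) > population P3 (2.76) > population P1 (2.07)

population P4 > population P3 > population P1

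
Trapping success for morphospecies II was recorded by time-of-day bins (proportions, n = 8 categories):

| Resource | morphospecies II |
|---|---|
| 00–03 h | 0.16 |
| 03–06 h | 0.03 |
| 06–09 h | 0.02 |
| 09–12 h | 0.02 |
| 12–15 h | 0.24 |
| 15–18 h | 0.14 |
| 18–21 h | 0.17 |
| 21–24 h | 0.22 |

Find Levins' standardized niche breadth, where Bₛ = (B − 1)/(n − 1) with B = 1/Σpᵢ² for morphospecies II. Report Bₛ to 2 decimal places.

0.64

Σpᵢ² = 0.16² + 0.03² + 0.02² + 0.02² + 0.24² + 0.14² + 0.17² + 0.22² = 0.0256 + 0.0009 + 0.0004 + 0.0004 + 0.0576 + 0.0196 + 0.0289 + 0.0484 = 0.1818
B = 1 / 0.1818 = 5.5006
Bₛ = (B − 1)/(n − 1) = (5.5006 − 1)/(8 − 1) = 4.5006/7 = 0.6429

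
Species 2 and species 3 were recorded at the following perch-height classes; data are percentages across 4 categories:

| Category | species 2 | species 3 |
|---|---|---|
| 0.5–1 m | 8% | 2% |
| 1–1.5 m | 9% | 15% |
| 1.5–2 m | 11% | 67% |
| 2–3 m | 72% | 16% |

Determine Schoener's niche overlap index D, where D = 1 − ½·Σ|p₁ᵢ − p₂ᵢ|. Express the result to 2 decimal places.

0.38

Convert percentages to proportions (divide by 100).
Σ|p₁ᵢ − p₂ᵢ| = 0.06 + 0.06 + 0.56 + 0.56 = 1.24
D = 1 − ½ × 1.24 = 1 − 0.620 = 0.3800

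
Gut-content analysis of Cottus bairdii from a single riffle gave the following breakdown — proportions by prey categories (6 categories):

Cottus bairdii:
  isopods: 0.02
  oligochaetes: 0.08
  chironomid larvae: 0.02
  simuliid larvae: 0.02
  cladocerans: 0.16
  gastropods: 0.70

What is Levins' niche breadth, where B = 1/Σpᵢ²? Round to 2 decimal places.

Σpᵢ² = 0.02² + 0.08² + 0.02² + 0.02² + 0.16² + 0.70² = 0.0004 + 0.0064 + 0.0004 + 0.0004 + 0.0256 + 0.4900 = 0.5232
B = 1 / 0.5232 = 1.9113

1.91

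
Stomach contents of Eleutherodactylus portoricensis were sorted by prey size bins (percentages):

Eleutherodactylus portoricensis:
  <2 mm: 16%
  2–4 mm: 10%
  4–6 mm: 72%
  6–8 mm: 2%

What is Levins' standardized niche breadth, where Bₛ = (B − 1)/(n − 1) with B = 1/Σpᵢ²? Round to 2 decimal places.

Convert percentages to proportions (divide by 100).
Σpᵢ² = 0.16² + 0.10² + 0.72² + 0.02² = 0.0256 + 0.0100 + 0.5184 + 0.0004 = 0.5544
B = 1 / 0.5544 = 1.8038
Bₛ = (B − 1)/(n − 1) = (1.8038 − 1)/(4 − 1) = 0.8038/3 = 0.2679

0.27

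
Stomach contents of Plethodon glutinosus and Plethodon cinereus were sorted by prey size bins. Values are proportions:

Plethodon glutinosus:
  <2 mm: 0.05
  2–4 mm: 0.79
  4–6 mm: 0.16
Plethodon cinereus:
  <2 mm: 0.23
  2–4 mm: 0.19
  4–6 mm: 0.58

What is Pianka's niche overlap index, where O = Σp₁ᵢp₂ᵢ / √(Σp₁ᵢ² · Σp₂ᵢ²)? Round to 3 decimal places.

Σ p₁ᵢp₂ᵢ = 0.0115 + 0.1501 + 0.0928 = 0.2544
Σp_1ᵢ² = 0.05² + 0.79² + 0.16² = 0.0025 + 0.6241 + 0.0256 = 0.6522
Σp_2ᵢ² = 0.23² + 0.19² + 0.58² = 0.0529 + 0.0361 + 0.3364 = 0.4254
O = 0.2544 / √(0.6522 × 0.4254) = 0.2544 / 0.526731 = 0.48298

0.483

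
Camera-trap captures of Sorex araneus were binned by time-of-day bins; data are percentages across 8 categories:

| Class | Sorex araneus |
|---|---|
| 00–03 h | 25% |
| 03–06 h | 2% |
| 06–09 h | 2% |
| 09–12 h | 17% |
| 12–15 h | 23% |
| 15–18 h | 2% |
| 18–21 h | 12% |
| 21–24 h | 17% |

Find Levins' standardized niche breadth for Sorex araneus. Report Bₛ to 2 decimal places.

0.61

Convert percentages to proportions (divide by 100).
Σpᵢ² = 0.25² + 0.02² + 0.02² + 0.17² + 0.23² + 0.02² + 0.12² + 0.17² = 0.0625 + 0.0004 + 0.0004 + 0.0289 + 0.0529 + 0.0004 + 0.0144 + 0.0289 = 0.1888
B = 1 / 0.1888 = 5.2966
Bₛ = (B − 1)/(n − 1) = (5.2966 − 1)/(8 − 1) = 4.2966/7 = 0.6138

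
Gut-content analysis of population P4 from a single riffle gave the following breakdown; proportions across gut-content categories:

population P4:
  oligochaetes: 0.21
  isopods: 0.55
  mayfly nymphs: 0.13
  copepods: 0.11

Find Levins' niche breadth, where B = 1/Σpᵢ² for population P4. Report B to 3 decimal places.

2.662

Σpᵢ² = 0.21² + 0.55² + 0.13² + 0.11² = 0.0441 + 0.3025 + 0.0169 + 0.0121 = 0.3756
B = 1 / 0.3756 = 2.66241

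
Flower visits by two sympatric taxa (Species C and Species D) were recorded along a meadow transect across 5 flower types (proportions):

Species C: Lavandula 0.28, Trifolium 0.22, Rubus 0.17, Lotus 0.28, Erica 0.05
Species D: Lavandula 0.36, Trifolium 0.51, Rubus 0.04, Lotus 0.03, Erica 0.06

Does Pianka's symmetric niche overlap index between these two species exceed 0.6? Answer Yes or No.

Σ p₁ᵢp₂ᵢ = 0.1008 + 0.1122 + 0.0068 + 0.0084 + 0.0030 = 0.2312
Σp_1ᵢ² = 0.28² + 0.22² + 0.17² + 0.28² + 0.05² = 0.0784 + 0.0484 + 0.0289 + 0.0784 + 0.0025 = 0.2366
Σp_2ᵢ² = 0.36² + 0.51² + 0.04² + 0.03² + 0.06² = 0.1296 + 0.2601 + 0.0016 + 0.0009 + 0.0036 = 0.3958
O = 0.2312 / √(0.2366 × 0.3958) = 0.2312 / 0.30602 = 0.7555
O = 0.7555 > 0.6 → Yes.

Yes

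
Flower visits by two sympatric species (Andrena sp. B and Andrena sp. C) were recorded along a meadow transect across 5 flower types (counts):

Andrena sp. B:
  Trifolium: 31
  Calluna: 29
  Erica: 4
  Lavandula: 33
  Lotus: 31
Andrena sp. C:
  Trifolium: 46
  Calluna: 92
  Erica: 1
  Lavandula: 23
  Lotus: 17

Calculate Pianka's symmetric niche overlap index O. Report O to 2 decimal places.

0.81

Proportions for Andrena sp. B (n=128): 31/128=0.2422, 29/128=0.2266, 4/128=0.0313, 33/128=0.2578, 31/128=0.2422
Proportions for Andrena sp. C (n=179): 46/179=0.2570, 92/179=0.5140, 1/179=0.0056, 23/179=0.1285, 17/179=0.0950
Σ p₁ᵢp₂ᵢ = 0.062245 + 0.116472 + 0.000175 + 0.033127 + 0.023009 = 0.235028
Σp_1ᵢ² = 0.2422² + 0.2266² + 0.0313² + 0.2578² + 0.2422² = 0.058661 + 0.051348 + 0.000980 + 0.066461 + 0.058661 = 0.236111
Σp_2ᵢ² = 0.2570² + 0.5140² + 0.0056² + 0.1285² + 0.0950² = 0.066049 + 0.264196 + 0.000031 + 0.016512 + 0.009025 = 0.355813
O = 0.235028 / √(0.236111 × 0.355813) = 0.235028 / 0.2898471 = 0.8109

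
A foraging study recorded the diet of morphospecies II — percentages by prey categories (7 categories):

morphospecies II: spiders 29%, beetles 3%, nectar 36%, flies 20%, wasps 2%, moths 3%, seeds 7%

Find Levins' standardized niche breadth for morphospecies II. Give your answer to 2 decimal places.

Convert percentages to proportions (divide by 100).
Σpᵢ² = 0.29² + 0.03² + 0.36² + 0.20² + 0.02² + 0.03² + 0.07² = 0.0841 + 0.0009 + 0.1296 + 0.0400 + 0.0004 + 0.0009 + 0.0049 = 0.2608
B = 1 / 0.2608 = 3.8344
Bₛ = (B − 1)/(n − 1) = (3.8344 − 1)/(7 − 1) = 2.8344/6 = 0.4724

0.47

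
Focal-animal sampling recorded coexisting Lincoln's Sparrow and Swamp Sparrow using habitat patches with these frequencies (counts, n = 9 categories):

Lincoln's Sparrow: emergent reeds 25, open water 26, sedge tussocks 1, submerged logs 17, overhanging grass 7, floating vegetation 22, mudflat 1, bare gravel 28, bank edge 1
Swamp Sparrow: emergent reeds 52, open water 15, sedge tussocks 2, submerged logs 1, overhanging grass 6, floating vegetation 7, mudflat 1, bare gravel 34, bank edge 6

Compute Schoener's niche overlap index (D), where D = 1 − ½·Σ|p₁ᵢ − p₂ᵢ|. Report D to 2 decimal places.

0.67

Proportions for Lincoln's Sparrow (n=128): 25/128=0.1953, 26/128=0.2031, 1/128=0.0078, 17/128=0.1328, 7/128=0.0547, 22/128=0.1719, 1/128=0.0078, 28/128=0.2188, 1/128=0.0078
Proportions for Swamp Sparrow (n=124): 52/124=0.4194, 15/124=0.1210, 2/124=0.0161, 1/124=0.0081, 6/124=0.0484, 7/124=0.0565, 1/124=0.0081, 34/124=0.2742, 6/124=0.0484
Σ|p₁ᵢ − p₂ᵢ| = 0.2241 + 0.0821 + 0.0083 + 0.1247 + 0.0063 + 0.1154 + 0.0003 + 0.0554 + 0.0406 = 0.6572
D = 1 − ½ × 0.6572 = 1 − 0.32860 = 0.67140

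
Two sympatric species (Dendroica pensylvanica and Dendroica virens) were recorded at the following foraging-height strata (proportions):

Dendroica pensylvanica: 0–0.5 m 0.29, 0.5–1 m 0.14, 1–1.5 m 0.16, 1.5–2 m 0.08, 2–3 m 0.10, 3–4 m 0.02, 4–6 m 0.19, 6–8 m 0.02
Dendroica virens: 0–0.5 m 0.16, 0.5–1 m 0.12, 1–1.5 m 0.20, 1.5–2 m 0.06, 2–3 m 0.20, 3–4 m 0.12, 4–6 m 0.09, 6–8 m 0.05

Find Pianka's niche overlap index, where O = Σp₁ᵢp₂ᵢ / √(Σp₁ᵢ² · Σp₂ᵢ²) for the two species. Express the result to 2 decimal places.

Σ p₁ᵢp₂ᵢ = 0.0464 + 0.0168 + 0.0320 + 0.0048 + 0.0200 + 0.0024 + 0.0171 + 0.0010 = 0.1405
Σp_1ᵢ² = 0.29² + 0.14² + 0.16² + 0.08² + 0.10² + 0.02² + 0.19² + 0.02² = 0.0841 + 0.0196 + 0.0256 + 0.0064 + 0.0100 + 0.0004 + 0.0361 + 0.0004 = 0.1826
Σp_2ᵢ² = 0.16² + 0.12² + 0.20² + 0.06² + 0.20² + 0.12² + 0.09² + 0.05² = 0.0256 + 0.0144 + 0.0400 + 0.0036 + 0.0400 + 0.0144 + 0.0081 + 0.0025 = 0.1486
O = 0.1405 / √(0.1826 × 0.1486) = 0.1405 / 0.16473 = 0.8529

0.85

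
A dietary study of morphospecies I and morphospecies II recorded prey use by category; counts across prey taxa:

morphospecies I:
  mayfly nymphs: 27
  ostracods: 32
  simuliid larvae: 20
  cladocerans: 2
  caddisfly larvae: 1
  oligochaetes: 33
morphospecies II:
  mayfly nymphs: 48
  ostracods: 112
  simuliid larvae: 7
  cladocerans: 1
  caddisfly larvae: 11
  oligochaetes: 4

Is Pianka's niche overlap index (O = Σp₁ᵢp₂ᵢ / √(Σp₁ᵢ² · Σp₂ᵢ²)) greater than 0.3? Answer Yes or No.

Proportions for morphospecies I (n=115): 27/115=0.2348, 32/115=0.2783, 20/115=0.1739, 2/115=0.0174, 1/115=0.0087, 33/115=0.2870
Proportions for morphospecies II (n=183): 48/183=0.2623, 112/183=0.6120, 7/183=0.0383, 1/183=0.0055, 11/183=0.0601, 4/183=0.0219
Σ p₁ᵢp₂ᵢ = 0.061588 + 0.170320 + 0.006660 + 0.000096 + 0.000523 + 0.006285 = 0.245472
Σp_1ᵢ² = 0.2348² + 0.2783² + 0.1739² + 0.0174² + 0.0087² + 0.2870² = 0.055131 + 0.077451 + 0.030241 + 0.000303 + 0.000076 + 0.082369 = 0.245571
Σp_2ᵢ² = 0.2623² + 0.6120² + 0.0383² + 0.0055² + 0.0601² + 0.0219² = 0.068801 + 0.374544 + 0.001467 + 0.000030 + 0.003612 + 0.000480 = 0.448934
O = 0.245472 / √(0.245571 × 0.448934) = 0.245472 / 0.3320319 = 0.7393
O = 0.7393 > 0.3 → Yes.

Yes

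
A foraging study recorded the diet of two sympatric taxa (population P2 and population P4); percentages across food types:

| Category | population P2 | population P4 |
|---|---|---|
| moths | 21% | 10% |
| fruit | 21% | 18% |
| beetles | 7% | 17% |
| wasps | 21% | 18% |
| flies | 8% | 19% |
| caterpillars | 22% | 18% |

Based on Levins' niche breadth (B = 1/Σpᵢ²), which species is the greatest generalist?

Convert percentages to proportions (divide by 100).
Σp_P2ᵢ² = 0.21² + 0.21² + 0.07² + 0.21² + 0.08² + 0.22² = 0.0441 + 0.0441 + 0.0049 + 0.0441 + 0.0064 + 0.0484 = 0.1920
B_P2 = 1 / 0.1920 = 5.2083
Σp_P4ᵢ² = 0.10² + 0.18² + 0.17² + 0.18² + 0.19² + 0.18² = 0.0100 + 0.0324 + 0.0289 + 0.0324 + 0.0361 + 0.0324 = 0.1722
B_P4 = 1 / 0.1722 = 5.8072
Highest B → broadest niche (most generalist): population P4 (B = 5.81).

population P4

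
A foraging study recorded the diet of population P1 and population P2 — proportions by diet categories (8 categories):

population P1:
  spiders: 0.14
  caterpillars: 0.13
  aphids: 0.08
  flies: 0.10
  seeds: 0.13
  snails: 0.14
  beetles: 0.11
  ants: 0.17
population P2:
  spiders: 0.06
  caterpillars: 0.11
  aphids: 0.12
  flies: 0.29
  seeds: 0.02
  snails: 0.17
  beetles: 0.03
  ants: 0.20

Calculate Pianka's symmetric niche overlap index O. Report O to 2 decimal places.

Σ p₁ᵢp₂ᵢ = 0.0084 + 0.0143 + 0.0096 + 0.0290 + 0.0026 + 0.0238 + 0.0033 + 0.0340 = 0.1250
Σp_1ᵢ² = 0.14² + 0.13² + 0.08² + 0.10² + 0.13² + 0.14² + 0.11² + 0.17² = 0.0196 + 0.0169 + 0.0064 + 0.0100 + 0.0169 + 0.0196 + 0.0121 + 0.0289 = 0.1304
Σp_2ᵢ² = 0.06² + 0.11² + 0.12² + 0.29² + 0.02² + 0.17² + 0.03² + 0.20² = 0.0036 + 0.0121 + 0.0144 + 0.0841 + 0.0004 + 0.0289 + 0.0009 + 0.0400 = 0.1844
O = 0.1250 / √(0.1304 × 0.1844) = 0.1250 / 0.15507 = 0.8061

0.81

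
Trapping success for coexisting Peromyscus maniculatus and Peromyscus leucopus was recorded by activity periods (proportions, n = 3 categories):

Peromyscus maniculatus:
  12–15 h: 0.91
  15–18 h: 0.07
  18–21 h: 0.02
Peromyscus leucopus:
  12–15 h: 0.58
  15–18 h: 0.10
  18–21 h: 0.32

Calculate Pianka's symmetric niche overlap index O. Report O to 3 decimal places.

Σ p₁ᵢp₂ᵢ = 0.5278 + 0.0070 + 0.0064 = 0.5412
Σp_1ᵢ² = 0.91² + 0.07² + 0.02² = 0.8281 + 0.0049 + 0.0004 = 0.8334
Σp_2ᵢ² = 0.58² + 0.10² + 0.32² = 0.3364 + 0.0100 + 0.1024 = 0.4488
O = 0.5412 / √(0.8334 × 0.4488) = 0.5412 / 0.611580 = 0.88492

0.885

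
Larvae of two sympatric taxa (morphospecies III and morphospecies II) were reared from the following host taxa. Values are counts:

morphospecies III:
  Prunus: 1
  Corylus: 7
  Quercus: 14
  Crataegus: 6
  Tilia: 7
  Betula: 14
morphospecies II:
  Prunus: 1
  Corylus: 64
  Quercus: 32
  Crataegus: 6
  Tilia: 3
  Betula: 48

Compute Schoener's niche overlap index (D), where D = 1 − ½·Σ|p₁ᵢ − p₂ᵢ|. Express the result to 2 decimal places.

Proportions for morphospecies III (n=49): 1/49=0.0204, 7/49=0.1429, 14/49=0.2857, 6/49=0.1224, 7/49=0.1429, 14/49=0.2857
Proportions for morphospecies II (n=154): 1/154=0.0065, 64/154=0.4156, 32/154=0.2078, 6/154=0.0390, 3/154=0.0195, 48/154=0.3117
Σ|p₁ᵢ − p₂ᵢ| = 0.0139 + 0.2727 + 0.0779 + 0.0834 + 0.1234 + 0.0260 = 0.5973
D = 1 − ½ × 0.5973 = 1 − 0.29865 = 0.70135

0.70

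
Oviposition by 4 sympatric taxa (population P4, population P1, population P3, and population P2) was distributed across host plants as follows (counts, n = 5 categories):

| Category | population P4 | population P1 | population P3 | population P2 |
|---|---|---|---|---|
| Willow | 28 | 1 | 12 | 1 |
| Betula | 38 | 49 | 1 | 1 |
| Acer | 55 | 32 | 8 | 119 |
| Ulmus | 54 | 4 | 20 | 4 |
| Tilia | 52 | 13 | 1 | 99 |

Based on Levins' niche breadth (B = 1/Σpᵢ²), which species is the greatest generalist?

Proportions for population P4 (n=227): 28/227=0.1233, 38/227=0.1674, 55/227=0.2423, 54/227=0.2379, 52/227=0.2291
Proportions for population P1 (n=99): 1/99=0.0101, 49/99=0.4949, 32/99=0.3232, 4/99=0.0404, 13/99=0.1313
Proportions for population P3 (n=42): 12/42=0.2857, 1/42=0.0238, 8/42=0.1905, 20/42=0.4762, 1/42=0.0238
Proportions for population P2 (n=224): 1/224=0.0045, 1/224=0.0045, 119/224=0.5313, 4/224=0.0179, 99/224=0.4420
Σp_P4ᵢ² = 0.1233² + 0.1674² + 0.2423² + 0.2379² + 0.2291² = 0.015203 + 0.028023 + 0.058709 + 0.056596 + 0.052487 = 0.211018
B_P4 = 1 / 0.211018 = 4.7389
Σp_P1ᵢ² = 0.0101² + 0.4949² + 0.3232² + 0.0404² + 0.1313² = 0.000102 + 0.244926 + 0.104458 + 0.001632 + 0.017240 = 0.368358
B_P1 = 1 / 0.368358 = 2.7148
Σp_P3ᵢ² = 0.2857² + 0.0238² + 0.1905² + 0.4762² + 0.0238² = 0.081624 + 0.000566 + 0.036290 + 0.226766 + 0.000566 = 0.345812
B_P3 = 1 / 0.345812 = 2.8917
Σp_P2ᵢ² = 0.0045² + 0.0045² + 0.5313² + 0.0179² + 0.4420² = 0.000020 + 0.000020 + 0.282280 + 0.000320 + 0.195364 = 0.478004
B_P2 = 1 / 0.478004 = 2.0920
Highest B → broadest niche (most generalist): population P4 (B = 4.74).

population P4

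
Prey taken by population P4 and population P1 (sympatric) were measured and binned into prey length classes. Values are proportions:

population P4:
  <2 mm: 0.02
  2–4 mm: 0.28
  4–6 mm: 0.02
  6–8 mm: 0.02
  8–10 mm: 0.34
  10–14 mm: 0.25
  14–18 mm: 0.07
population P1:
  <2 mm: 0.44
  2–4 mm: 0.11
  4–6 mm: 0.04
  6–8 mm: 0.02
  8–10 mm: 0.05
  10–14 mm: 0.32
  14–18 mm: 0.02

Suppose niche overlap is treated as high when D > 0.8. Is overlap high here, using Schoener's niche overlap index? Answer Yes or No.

No

Σ|p₁ᵢ − p₂ᵢ| = 0.42 + 0.17 + 0.02 + 0.00 + 0.29 + 0.07 + 0.05 = 1.02
D = 1 − ½ × 1.02 = 1 − 0.510 = 0.4900
D = 0.4900 < 0.8 → No.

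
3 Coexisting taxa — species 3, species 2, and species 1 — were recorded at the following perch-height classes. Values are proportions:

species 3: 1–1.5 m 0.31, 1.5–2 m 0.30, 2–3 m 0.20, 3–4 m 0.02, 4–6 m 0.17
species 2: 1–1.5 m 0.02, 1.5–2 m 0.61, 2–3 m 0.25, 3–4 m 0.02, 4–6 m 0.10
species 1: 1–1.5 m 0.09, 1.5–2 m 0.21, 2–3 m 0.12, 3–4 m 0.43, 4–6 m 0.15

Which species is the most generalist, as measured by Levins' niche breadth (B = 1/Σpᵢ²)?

Σp_3ᵢ² = 0.31² + 0.30² + 0.20² + 0.02² + 0.17² = 0.0961 + 0.0900 + 0.0400 + 0.0004 + 0.0289 = 0.2554
B_3 = 1 / 0.2554 = 3.9154
Σp_2ᵢ² = 0.02² + 0.61² + 0.25² + 0.02² + 0.10² = 0.0004 + 0.3721 + 0.0625 + 0.0004 + 0.0100 = 0.4454
B_2 = 1 / 0.4454 = 2.2452
Σp_1ᵢ² = 0.09² + 0.21² + 0.12² + 0.43² + 0.15² = 0.0081 + 0.0441 + 0.0144 + 0.1849 + 0.0225 = 0.2740
B_1 = 1 / 0.2740 = 3.6496
Highest B → broadest niche (most generalist): species 3 (B = 3.92).

species 3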